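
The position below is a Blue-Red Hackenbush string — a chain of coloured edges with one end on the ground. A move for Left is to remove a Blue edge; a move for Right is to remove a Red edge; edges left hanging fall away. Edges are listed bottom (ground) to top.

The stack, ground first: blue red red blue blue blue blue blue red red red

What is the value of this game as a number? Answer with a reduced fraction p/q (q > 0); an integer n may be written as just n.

497/1024

b: Left { 0 }, Right {  } → simplest 1
br: Left { 0 }, Right { 1 } → simplest 1/2
brr: Left { 0 }, Right { 1/2, 1 } → simplest 1/4
brrb: Left { 0, 1/4 }, Right { 1/2, 1 } → simplest 3/8
brrbb: Left { 0, 1/4, 3/8 }, Right { 1/2, 1 } → simplest 7/16
brrbbb: Left { 0, 1/4, 3/8, 7/16 }, Right { 1/2, 1 } → simplest 15/32
brrbbbb: Left { 0, 1/4, 3/8, 7/16, 15/32 }, Right { 1/2, 1 } → simplest 31/64
brrbbbbb: Left { 0, 1/4, 3/8, 7/16, 15/32, 31/64 }, Right { 1/2, 1 } → simplest 63/128
brrbbbbbr: Left { 0, 1/4, 3/8, 7/16, 15/32, 31/64 }, Right { 63/128, 1/2, 1 } → simplest 125/256
brrbbbbbrr: Left { 0, 1/4, 3/8, 7/16, 15/32, 31/64 }, Right { 125/256, 63/128, 1/2, 1 } → simplest 249/512
brrbbbbbrrr: Left { 0, 1/4, 3/8, 7/16, 15/32, 31/64 }, Right { 249/512, 125/256, 63/128, 1/2, 1 } → simplest 497/1024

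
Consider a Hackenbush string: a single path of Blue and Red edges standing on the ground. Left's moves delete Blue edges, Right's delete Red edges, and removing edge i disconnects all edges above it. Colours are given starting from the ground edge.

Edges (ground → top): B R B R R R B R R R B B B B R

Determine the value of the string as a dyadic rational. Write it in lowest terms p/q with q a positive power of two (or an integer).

8765/16384

Build g(s[:k]) for k = 1..15, string s = B R B R R R B R R R B B B B R.
g(B) = { 0 | none } → 1
g(BR) = { 0 | 1 } → 1/2
g(BRB) = { 0; 1/2 | 1 } → 3/4
g(BRBR) = { 0; 1/2 | 3/4; 1 } → 5/8
g(BRBRR) = { 0; 1/2 | 5/8; 3/4; 1 } → 9/16
g(BRBRRR) = { 0; 1/2 | 9/16; 5/8; 3/4; 1 } → 17/32
g(BRBRRRB) = { 0; 1/2; 17/32 | 9/16; 5/8; 3/4; 1 } → 35/64
g(BRBRRRBR) = { 0; 1/2; 17/32 | 35/64; 9/16; 5/8; 3/4; 1 } → 69/128
g(BRBRRRBRR) = { 0; 1/2; 17/32 | 69/128; 35/64; 9/16; 5/8; 3/4; 1 } → 137/256
g(BRBRRRBRRR) = { 0; 1/2; 17/32 | 137/256; 69/128; 35/64; 9/16; 5/8; 3/4; 1 } → 273/512
g(BRBRRRBRRRB) = { 0; 1/2; 17/32; 273/512 | 137/256; 69/128; 35/64; 9/16; 5/8; 3/4; 1 } → 547/1024
g(BRBRRRBRRRBB) = { 0; 1/2; 17/32; 273/512; 547/1024 | 137/256; 69/128; 35/64; 9/16; 5/8; 3/4; 1 } → 1095/2048
g(BRBRRRBRRRBBB) = { 0; 1/2; 17/32; 273/512; 547/1024; 1095/2048 | 137/256; 69/128; 35/64; 9/16; 5/8; 3/4; 1 } → 2191/4096
g(BRBRRRBRRRBBBB) = { 0; 1/2; 17/32; 273/512; 547/1024; 1095/2048; 2191/4096 | 137/256; 69/128; 35/64; 9/16; 5/8; 3/4; 1 } → 4383/8192
g(BRBRRRBRRRBBBBR) = { 0; 1/2; 17/32; 273/512; 547/1024; 1095/2048; 2191/4096 | 4383/8192; 137/256; 69/128; 35/64; 9/16; 5/8; 3/4; 1 } → 8765/16384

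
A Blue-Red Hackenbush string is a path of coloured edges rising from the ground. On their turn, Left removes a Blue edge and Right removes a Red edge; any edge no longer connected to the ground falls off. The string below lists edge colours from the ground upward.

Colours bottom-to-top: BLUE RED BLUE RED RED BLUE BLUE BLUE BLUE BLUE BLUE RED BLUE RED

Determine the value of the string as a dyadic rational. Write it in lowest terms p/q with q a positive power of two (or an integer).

5109/8192

Build value(s[:k]) for k = 1..14, string s = BLUE RED BLUE RED RED BLUE BLUE BLUE BLUE BLUE BLUE RED BLUE RED.
value_1 [B]  L=[0]  R=[none]  = 1
value_2 [BR]  L=[0]  R=[1]  = 1/2
value_3 [BRB]  L=[0, 1/2]  R=[1]  = 3/4
value_4 [BRBR]  L=[0, 1/2]  R=[3/4, 1]  = 5/8
value_5 [BRBRR]  L=[0, 1/2]  R=[5/8, 3/4, 1]  = 9/16
value_6 [BRBRRB]  L=[0, 1/2, 9/16]  R=[5/8, 3/4, 1]  = 19/32
value_7 [BRBRRBB]  L=[0, 1/2, 9/16, 19/32]  R=[5/8, 3/4, 1]  = 39/64
value_8 [BRBRRBBB]  L=[0, 1/2, 9/16, 19/32, 39/64]  R=[5/8, 3/4, 1]  = 79/128
value_9 [BRBRRBBBB]  L=[0, 1/2, 9/16, 19/32, 39/64, 79/128]  R=[5/8, 3/4, 1]  = 159/256
value_10 [BRBRRBBBBB]  L=[0, 1/2, 9/16, 19/32, 39/64, 79/128, 159/256]  R=[5/8, 3/4, 1]  = 319/512
value_11 [BRBRRBBBBBB]  L=[0, 1/2, 9/16, 19/32, 39/64, 79/128, 159/256, 319/512]  R=[5/8, 3/4, 1]  = 639/1024
value_12 [BRBRRBBBBBBR]  L=[0, 1/2, 9/16, 19/32, 39/64, 79/128, 159/256, 319/512]  R=[639/1024, 5/8, 3/4, 1]  = 1277/2048
value_13 [BRBRRBBBBBBRB]  L=[0, 1/2, 9/16, 19/32, 39/64, 79/128, 159/256, 319/512, 1277/2048]  R=[639/1024, 5/8, 3/4, 1]  = 2555/4096
value_14 [BRBRRBBBBBBRBR]  L=[0, 1/2, 9/16, 19/32, 39/64, 79/128, 159/256, 319/512, 1277/2048]  R=[2555/4096, 639/1024, 5/8, 3/4, 1]  = 5109/8192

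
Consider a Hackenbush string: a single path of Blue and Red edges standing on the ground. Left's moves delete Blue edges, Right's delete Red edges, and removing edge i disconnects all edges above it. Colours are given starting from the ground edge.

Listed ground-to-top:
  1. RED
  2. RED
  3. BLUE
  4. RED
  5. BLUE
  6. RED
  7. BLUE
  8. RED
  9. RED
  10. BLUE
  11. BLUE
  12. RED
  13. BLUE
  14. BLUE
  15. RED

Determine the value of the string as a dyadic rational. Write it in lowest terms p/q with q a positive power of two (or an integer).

Build g(s[:k]) for k = 1..15, string s = RED RED BLUE RED BLUE RED BLUE RED RED BLUE BLUE RED BLUE BLUE RED.
R: Left { (no moves) }, Right { 0 } — simplest -1
RR: Left { (no moves) }, Right { -1, 0 } — simplest -2
RRB: Left { -2 }, Right { -1, 0 } — simplest -3/2
RRBR: Left { -2 }, Right { -3/2, -1, 0 } — simplest -7/4
RRBRB: Left { -2, -7/4 }, Right { -3/2, -1, 0 } — simplest -13/8
RRBRBR: Left { -2, -7/4 }, Right { -13/8, -3/2, -1, 0 } — simplest -27/16
RRBRBRB: Left { -2, -7/4, -27/16 }, Right { -13/8, -3/2, -1, 0 } — simplest -53/32
RRBRBRBR: Left { -2, -7/4, -27/16 }, Right { -53/32, -13/8, -3/2, -1, 0 } — simplest -107/64
RRBRBRBRR: Left { -2, -7/4, -27/16 }, Right { -107/64, -53/32, -13/8, -3/2, -1, 0 } — simplest -215/128
RRBRBRBRRB: Left { -2, -7/4, -27/16, -215/128 }, Right { -107/64, -53/32, -13/8, -3/2, -1, 0 } — simplest -429/256
RRBRBRBRRBB: Left { -2, -7/4, -27/16, -215/128, -429/256 }, Right { -107/64, -53/32, -13/8, -3/2, -1, 0 } — simplest -857/512
RRBRBRBRRBBR: Left { -2, -7/4, -27/16, -215/128, -429/256 }, Right { -857/512, -107/64, -53/32, -13/8, -3/2, -1, 0 } — simplest -1715/1024
RRBRBRBRRBBRB: Left { -2, -7/4, -27/16, -215/128, -429/256, -1715/1024 }, Right { -857/512, -107/64, -53/32, -13/8, -3/2, -1, 0 } — simplest -3429/2048
RRBRBRBRRBBRBB: Left { -2, -7/4, -27/16, -215/128, -429/256, -1715/1024, -3429/2048 }, Right { -857/512, -107/64, -53/32, -13/8, -3/2, -1, 0 } — simplest -6857/4096
RRBRBRBRRBBRBBR: Left { -2, -7/4, -27/16, -215/128, -429/256, -1715/1024, -3429/2048 }, Right { -6857/4096, -857/512, -107/64, -53/32, -13/8, -3/2, -1, 0 } — simplest -13715/8192

-13715/8192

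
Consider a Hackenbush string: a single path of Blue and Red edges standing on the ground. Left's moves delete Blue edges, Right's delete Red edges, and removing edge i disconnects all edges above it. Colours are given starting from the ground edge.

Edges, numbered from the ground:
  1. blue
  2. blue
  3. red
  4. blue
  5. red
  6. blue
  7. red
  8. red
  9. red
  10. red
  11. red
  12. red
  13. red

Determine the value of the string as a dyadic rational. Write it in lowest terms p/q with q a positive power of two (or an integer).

3329/2048

Recurse on prefixes of the 13-edge string blue blue red blue red blue red red red red red red red:
g(b) = { 0 |  } = 1
g(bb) = { 0; 1 |  } = 2
g(bbr) = { 0; 1 | 2 } = 3/2
g(bbrb) = { 0; 1; 3/2 | 2 } = 7/4
g(bbrbr) = { 0; 1; 3/2 | 7/4; 2 } = 13/8
g(bbrbrb) = { 0; 1; 3/2; 13/8 | 7/4; 2 } = 27/16
g(bbrbrbr) = { 0; 1; 3/2; 13/8 | 27/16; 7/4; 2 } = 53/32
g(bbrbrbrr) = { 0; 1; 3/2; 13/8 | 53/32; 27/16; 7/4; 2 } = 105/64
g(bbrbrbrrr) = { 0; 1; 3/2; 13/8 | 105/64; 53/32; 27/16; 7/4; 2 } = 209/128
g(bbrbrbrrrr) = { 0; 1; 3/2; 13/8 | 209/128; 105/64; 53/32; 27/16; 7/4; 2 } = 417/256
g(bbrbrbrrrrr) = { 0; 1; 3/2; 13/8 | 417/256; 209/128; 105/64; 53/32; 27/16; 7/4; 2 } = 833/512
g(bbrbrbrrrrrr) = { 0; 1; 3/2; 13/8 | 833/512; 417/256; 209/128; 105/64; 53/32; 27/16; 7/4; 2 } = 1665/1024
g(bbrbrbrrrrrrr) = { 0; 1; 3/2; 13/8 | 1665/1024; 833/512; 417/256; 209/128; 105/64; 53/32; 27/16; 7/4; 2 } = 3329/2048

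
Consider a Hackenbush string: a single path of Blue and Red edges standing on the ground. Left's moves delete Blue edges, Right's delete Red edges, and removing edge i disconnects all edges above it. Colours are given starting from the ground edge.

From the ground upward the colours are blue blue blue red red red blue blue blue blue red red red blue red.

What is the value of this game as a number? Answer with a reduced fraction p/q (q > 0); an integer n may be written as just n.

value(b) = { 0 | · } → 1
value(bb) = { 0, 1 | · } → 2
value(bbb) = { 0, 1, 2 | · } → 3
value(bbbr) = { 0, 1, 2 | 3 } → 5/2
value(bbbrr) = { 0, 1, 2 | 5/2, 3 } → 9/4
value(bbbrrr) = { 0, 1, 2 | 9/4, 5/2, 3 } → 17/8
value(bbbrrrb) = { 0, 1, 2, 17/8 | 9/4, 5/2, 3 } → 35/16
value(bbbrrrbb) = { 0, 1, 2, 17/8, 35/16 | 9/4, 5/2, 3 } → 71/32
value(bbbrrrbbb) = { 0, 1, 2, 17/8, 35/16, 71/32 | 9/4, 5/2, 3 } → 143/64
value(bbbrrrbbbb) = { 0, 1, 2, 17/8, 35/16, 71/32, 143/64 | 9/4, 5/2, 3 } → 287/128
value(bbbrrrbbbbr) = { 0, 1, 2, 17/8, 35/16, 71/32, 143/64 | 287/128, 9/4, 5/2, 3 } → 573/256
value(bbbrrrbbbbrr) = { 0, 1, 2, 17/8, 35/16, 71/32, 143/64 | 573/256, 287/128, 9/4, 5/2, 3 } → 1145/512
value(bbbrrrbbbbrrr) = { 0, 1, 2, 17/8, 35/16, 71/32, 143/64 | 1145/512, 573/256, 287/128, 9/4, 5/2, 3 } → 2289/1024
value(bbbrrrbbbbrrrb) = { 0, 1, 2, 17/8, 35/16, 71/32, 143/64, 2289/1024 | 1145/512, 573/256, 287/128, 9/4, 5/2, 3 } → 4579/2048
value(bbbrrrbbbbrrrbr) = { 0, 1, 2, 17/8, 35/16, 71/32, 143/64, 2289/1024 | 4579/2048, 1145/512, 573/256, 287/128, 9/4, 5/2, 3 } → 9157/4096

9157/4096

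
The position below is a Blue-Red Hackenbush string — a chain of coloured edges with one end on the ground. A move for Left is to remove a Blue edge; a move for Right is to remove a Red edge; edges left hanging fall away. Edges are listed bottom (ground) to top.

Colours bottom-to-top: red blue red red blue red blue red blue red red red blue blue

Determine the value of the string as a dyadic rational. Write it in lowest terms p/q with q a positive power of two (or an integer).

Build G(s[:k]) for k = 1..14, string s = red blue red red blue red blue red blue red red red blue blue.
1 of 14 · r · max L −∞ · min R 0 gives -1
2 of 14 · rb · max L -1 · min R 0 gives -1/2
3 of 14 · rbr · max L -1 · min R -1/2 gives -3/4
4 of 14 · rbrr · max L -1 · min R -3/4 gives -7/8
5 of 14 · rbrrb · max L -7/8 · min R -3/4 gives -13/16
6 of 14 · rbrrbr · max L -7/8 · min R -13/16 gives -27/32
7 of 14 · rbrrbrb · max L -27/32 · min R -13/16 gives -53/64
8 of 14 · rbrrbrbr · max L -27/32 · min R -53/64 gives -107/128
9 of 14 · rbrrbrbrb · max L -107/128 · min R -53/64 gives -213/256
10 of 14 · rbrrbrbrbr · max L -107/128 · min R -213/256 gives -427/512
11 of 14 · rbrrbrbrbrr · max L -107/128 · min R -427/512 gives -855/1024
12 of 14 · rbrrbrbrbrrr · max L -107/128 · min R -855/1024 gives -1711/2048
13 of 14 · rbrrbrbrbrrrb · max L -1711/2048 · min R -855/1024 gives -3421/4096
14 of 14 · rbrrbrbrbrrrbb · max L -3421/4096 · min R -855/1024 gives -6841/8192

-6841/8192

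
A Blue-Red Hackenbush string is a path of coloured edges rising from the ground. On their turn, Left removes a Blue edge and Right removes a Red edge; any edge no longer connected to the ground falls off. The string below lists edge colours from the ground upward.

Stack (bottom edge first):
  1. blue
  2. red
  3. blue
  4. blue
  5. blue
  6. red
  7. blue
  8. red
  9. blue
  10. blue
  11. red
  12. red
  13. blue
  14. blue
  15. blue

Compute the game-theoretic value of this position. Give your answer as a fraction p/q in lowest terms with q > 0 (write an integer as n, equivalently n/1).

b: Left { 0 }, Right { ∅ } — simplest 1
br: Left { 0 }, Right { 1 } — simplest 1/2
brb: Left { 0,1/2 }, Right { 1 } — simplest 3/4
brbb: Left { 0,1/2,3/4 }, Right { 1 } — simplest 7/8
brbbb: Left { 0,1/2,3/4,7/8 }, Right { 1 } — simplest 15/16
brbbbr: Left { 0,1/2,3/4,7/8 }, Right { 15/16,1 } — simplest 29/32
brbbbrb: Left { 0,1/2,3/4,7/8,29/32 }, Right { 15/16,1 } — simplest 59/64
brbbbrbr: Left { 0,1/2,3/4,7/8,29/32 }, Right { 59/64,15/16,1 } — simplest 117/128
brbbbrbrb: Left { 0,1/2,3/4,7/8,29/32,117/128 }, Right { 59/64,15/16,1 } — simplest 235/256
brbbbrbrbb: Left { 0,1/2,3/4,7/8,29/32,117/128,235/256 }, Right { 59/64,15/16,1 } — simplest 471/512
brbbbrbrbbr: Left { 0,1/2,3/4,7/8,29/32,117/128,235/256 }, Right { 471/512,59/64,15/16,1 } — simplest 941/1024
brbbbrbrbbrr: Left { 0,1/2,3/4,7/8,29/32,117/128,235/256 }, Right { 941/1024,471/512,59/64,15/16,1 } — simplest 1881/2048
brbbbrbrbbrrb: Left { 0,1/2,3/4,7/8,29/32,117/128,235/256,1881/2048 }, Right { 941/1024,471/512,59/64,15/16,1 } — simplest 3763/4096
brbbbrbrbbrrbb: Left { 0,1/2,3/4,7/8,29/32,117/128,235/256,1881/2048,3763/4096 }, Right { 941/1024,471/512,59/64,15/16,1 } — simplest 7527/8192
brbbbrbrbbrrbbb: Left { 0,1/2,3/4,7/8,29/32,117/128,235/256,1881/2048,3763/4096,7527/8192 }, Right { 941/1024,471/512,59/64,15/16,1 } — simplest 15055/16384

15055/16384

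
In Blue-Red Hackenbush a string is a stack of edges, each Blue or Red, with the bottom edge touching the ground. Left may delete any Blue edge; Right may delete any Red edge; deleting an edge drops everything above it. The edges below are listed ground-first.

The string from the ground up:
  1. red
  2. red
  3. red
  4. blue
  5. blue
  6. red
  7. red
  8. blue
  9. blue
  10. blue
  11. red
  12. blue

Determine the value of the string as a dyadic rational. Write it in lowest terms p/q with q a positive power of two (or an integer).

Build G(s[:k]) for k = 1..12, string s = red red red blue blue red red blue blue blue red blue.
r: Left {  }, Right { 0 } → simplest -1
rr: Left {  }, Right { -1; 0 } → simplest -2
rrr: Left {  }, Right { -2; -1; 0 } → simplest -3
rrrb: Left { -3 }, Right { -2; -1; 0 } → simplest -5/2
rrrbb: Left { -3; -5/2 }, Right { -2; -1; 0 } → simplest -9/4
rrrbbr: Left { -3; -5/2 }, Right { -9/4; -2; -1; 0 } → simplest -19/8
rrrbbrr: Left { -3; -5/2 }, Right { -19/8; -9/4; -2; -1; 0 } → simplest -39/16
rrrbbrrb: Left { -3; -5/2; -39/16 }, Right { -19/8; -9/4; -2; -1; 0 } → simplest -77/32
rrrbbrrbb: Left { -3; -5/2; -39/16; -77/32 }, Right { -19/8; -9/4; -2; -1; 0 } → simplest -153/64
rrrbbrrbbb: Left { -3; -5/2; -39/16; -77/32; -153/64 }, Right { -19/8; -9/4; -2; -1; 0 } → simplest -305/128
rrrbbrrbbbr: Left { -3; -5/2; -39/16; -77/32; -153/64 }, Right { -305/128; -19/8; -9/4; -2; -1; 0 } → simplest -611/256
rrrbbrrbbbrb: Left { -3; -5/2; -39/16; -77/32; -153/64; -611/256 }, Right { -305/128; -19/8; -9/4; -2; -1; 0 } → simplest -1221/512

-1221/512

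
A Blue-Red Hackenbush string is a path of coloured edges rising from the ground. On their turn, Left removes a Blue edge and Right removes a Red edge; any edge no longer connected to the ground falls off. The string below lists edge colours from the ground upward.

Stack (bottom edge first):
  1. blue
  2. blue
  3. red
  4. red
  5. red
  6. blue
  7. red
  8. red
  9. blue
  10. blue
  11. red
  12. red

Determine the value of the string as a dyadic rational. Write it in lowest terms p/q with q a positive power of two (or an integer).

Recurse on prefixes of the 12-edge string blue blue red red red blue red red blue blue red red:
val(b) = { 0 | (no moves) } ⇒ 1
val(bb) = { 0 1 | (no moves) } ⇒ 2
val(bbr) = { 0 1 | 2 } ⇒ 3/2
val(bbrr) = { 0 1 | 3/2 2 } ⇒ 5/4
val(bbrrr) = { 0 1 | 5/4 3/2 2 } ⇒ 9/8
val(bbrrrb) = { 0 1 9/8 | 5/4 3/2 2 } ⇒ 19/16
val(bbrrrbr) = { 0 1 9/8 | 19/16 5/4 3/2 2 } ⇒ 37/32
val(bbrrrbrr) = { 0 1 9/8 | 37/32 19/16 5/4 3/2 2 } ⇒ 73/64
val(bbrrrbrrb) = { 0 1 9/8 73/64 | 37/32 19/16 5/4 3/2 2 } ⇒ 147/128
val(bbrrrbrrbb) = { 0 1 9/8 73/64 147/128 | 37/32 19/16 5/4 3/2 2 } ⇒ 295/256
val(bbrrrbrrbbr) = { 0 1 9/8 73/64 147/128 | 295/256 37/32 19/16 5/4 3/2 2 } ⇒ 589/512
val(bbrrrbrrbbrr) = { 0 1 9/8 73/64 147/128 | 589/512 295/256 37/32 19/16 5/4 3/2 2 } ⇒ 1177/1024

1177/1024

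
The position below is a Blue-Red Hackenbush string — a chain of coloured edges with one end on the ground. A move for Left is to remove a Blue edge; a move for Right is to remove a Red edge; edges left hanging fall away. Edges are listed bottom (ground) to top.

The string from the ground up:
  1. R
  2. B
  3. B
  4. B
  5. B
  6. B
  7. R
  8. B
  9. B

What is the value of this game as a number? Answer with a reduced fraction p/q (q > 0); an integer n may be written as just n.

-9/256

Recurse on prefixes of the 9-edge string R B B B B B R B B:
R: Left {  }, Right { 0 } ⇒ simplest -1
RB: Left { -1 }, Right { 0 } ⇒ simplest -1/2
RBB: Left { -1; -1/2 }, Right { 0 } ⇒ simplest -1/4
RBBB: Left { -1; -1/2; -1/4 }, Right { 0 } ⇒ simplest -1/8
RBBBB: Left { -1; -1/2; -1/4; -1/8 }, Right { 0 } ⇒ simplest -1/16
RBBBBB: Left { -1; -1/2; -1/4; -1/8; -1/16 }, Right { 0 } ⇒ simplest -1/32
RBBBBBR: Left { -1; -1/2; -1/4; -1/8; -1/16 }, Right { -1/32; 0 } ⇒ simplest -3/64
RBBBBBRB: Left { -1; -1/2; -1/4; -1/8; -1/16; -3/64 }, Right { -1/32; 0 } ⇒ simplest -5/128
RBBBBBRBB: Left { -1; -1/2; -1/4; -1/8; -1/16; -3/64; -5/128 }, Right { -1/32; 0 } ⇒ simplest -9/256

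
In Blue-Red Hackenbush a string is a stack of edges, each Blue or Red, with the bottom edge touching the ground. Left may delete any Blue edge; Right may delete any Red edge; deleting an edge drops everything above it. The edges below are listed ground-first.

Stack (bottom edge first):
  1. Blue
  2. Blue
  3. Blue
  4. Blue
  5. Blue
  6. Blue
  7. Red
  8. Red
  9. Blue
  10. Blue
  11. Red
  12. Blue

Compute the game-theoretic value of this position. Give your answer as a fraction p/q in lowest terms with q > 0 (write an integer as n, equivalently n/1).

347/64

Prefix values for Blue Blue Blue Blue Blue Blue Red Red Blue Blue Red Blue via {L|R} + simplicity:
1 of 12 · B · max L 0 · min R +∞ — 1
2 of 12 · BB · max L 1 · min R +∞ — 2
3 of 12 · BBB · max L 2 · min R +∞ — 3
4 of 12 · BBBB · max L 3 · min R +∞ — 4
5 of 12 · BBBBB · max L 4 · min R +∞ — 5
6 of 12 · BBBBBB · max L 5 · min R +∞ — 6
7 of 12 · BBBBBBR · max L 5 · min R 6 — 11/2
8 of 12 · BBBBBBRR · max L 5 · min R 11/2 — 21/4
9 of 12 · BBBBBBRRB · max L 21/4 · min R 11/2 — 43/8
10 of 12 · BBBBBBRRBB · max L 43/8 · min R 11/2 — 87/16
11 of 12 · BBBBBBRRBBR · max L 43/8 · min R 87/16 — 173/32
12 of 12 · BBBBBBRRBBRB · max L 173/32 · min R 87/16 — 347/64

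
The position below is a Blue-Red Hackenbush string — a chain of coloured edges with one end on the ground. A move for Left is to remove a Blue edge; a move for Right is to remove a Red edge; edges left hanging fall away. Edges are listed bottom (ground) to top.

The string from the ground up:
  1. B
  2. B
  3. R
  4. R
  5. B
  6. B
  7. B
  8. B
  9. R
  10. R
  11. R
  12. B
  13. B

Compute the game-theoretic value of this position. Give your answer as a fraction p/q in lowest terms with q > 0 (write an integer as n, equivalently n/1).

3015/2048

Recurse on prefixes of the 13-edge string B B R R B B B B R R R B B:
1 of 13 · B · max L 0 · min R +∞ ⇒ 1
2 of 13 · BB · max L 1 · min R +∞ ⇒ 2
3 of 13 · BBR · max L 1 · min R 2 ⇒ 3/2
4 of 13 · BBRR · max L 1 · min R 3/2 ⇒ 5/4
5 of 13 · BBRRB · max L 5/4 · min R 3/2 ⇒ 11/8
6 of 13 · BBRRBB · max L 11/8 · min R 3/2 ⇒ 23/16
7 of 13 · BBRRBBB · max L 23/16 · min R 3/2 ⇒ 47/32
8 of 13 · BBRRBBBB · max L 47/32 · min R 3/2 ⇒ 95/64
9 of 13 · BBRRBBBBR · max L 47/32 · min R 95/64 ⇒ 189/128
10 of 13 · BBRRBBBBRR · max L 47/32 · min R 189/128 ⇒ 377/256
11 of 13 · BBRRBBBBRRR · max L 47/32 · min R 377/256 ⇒ 753/512
12 of 13 · BBRRBBBBRRRB · max L 753/512 · min R 377/256 ⇒ 1507/1024
13 of 13 · BBRRBBBBRRRBB · max L 1507/1024 · min R 377/256 ⇒ 3015/2048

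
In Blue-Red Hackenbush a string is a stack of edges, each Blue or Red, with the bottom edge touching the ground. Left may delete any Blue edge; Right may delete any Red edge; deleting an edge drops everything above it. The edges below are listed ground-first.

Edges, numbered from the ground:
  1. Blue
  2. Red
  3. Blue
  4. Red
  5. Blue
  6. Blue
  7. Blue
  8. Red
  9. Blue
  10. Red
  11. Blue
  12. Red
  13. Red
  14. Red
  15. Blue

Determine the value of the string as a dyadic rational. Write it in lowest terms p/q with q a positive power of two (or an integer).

edge 1 of 15 (Blue): { 0 | ∅ } ⇒ 1
edge 2 of 15 (Red): { 0 | 1 } ⇒ 1/2
edge 3 of 15 (Blue): { 0, 1/2 | 1 } ⇒ 3/4
edge 4 of 15 (Red): { 0, 1/2 | 3/4, 1 } ⇒ 5/8
edge 5 of 15 (Blue): { 0, 1/2, 5/8 | 3/4, 1 } ⇒ 11/16
edge 6 of 15 (Blue): { 0, 1/2, 5/8, 11/16 | 3/4, 1 } ⇒ 23/32
edge 7 of 15 (Blue): { 0, 1/2, 5/8, 11/16, 23/32 | 3/4, 1 } ⇒ 47/64
edge 8 of 15 (Red): { 0, 1/2, 5/8, 11/16, 23/32 | 47/64, 3/4, 1 } ⇒ 93/128
edge 9 of 15 (Blue): { 0, 1/2, 5/8, 11/16, 23/32, 93/128 | 47/64, 3/4, 1 } ⇒ 187/256
edge 10 of 15 (Red): { 0, 1/2, 5/8, 11/16, 23/32, 93/128 | 187/256, 47/64, 3/4, 1 } ⇒ 373/512
edge 11 of 15 (Blue): { 0, 1/2, 5/8, 11/16, 23/32, 93/128, 373/512 | 187/256, 47/64, 3/4, 1 } ⇒ 747/1024
edge 12 of 15 (Red): { 0, 1/2, 5/8, 11/16, 23/32, 93/128, 373/512 | 747/1024, 187/256, 47/64, 3/4, 1 } ⇒ 1493/2048
edge 13 of 15 (Red): { 0, 1/2, 5/8, 11/16, 23/32, 93/128, 373/512 | 1493/2048, 747/1024, 187/256, 47/64, 3/4, 1 } ⇒ 2985/4096
edge 14 of 15 (Red): { 0, 1/2, 5/8, 11/16, 23/32, 93/128, 373/512 | 2985/4096, 1493/2048, 747/1024, 187/256, 47/64, 3/4, 1 } ⇒ 5969/8192
edge 15 of 15 (Blue): { 0, 1/2, 5/8, 11/16, 23/32, 93/128, 373/512, 5969/8192 | 2985/4096, 1493/2048, 747/1024, 187/256, 47/64, 3/4, 1 } ⇒ 11939/16384

11939/16384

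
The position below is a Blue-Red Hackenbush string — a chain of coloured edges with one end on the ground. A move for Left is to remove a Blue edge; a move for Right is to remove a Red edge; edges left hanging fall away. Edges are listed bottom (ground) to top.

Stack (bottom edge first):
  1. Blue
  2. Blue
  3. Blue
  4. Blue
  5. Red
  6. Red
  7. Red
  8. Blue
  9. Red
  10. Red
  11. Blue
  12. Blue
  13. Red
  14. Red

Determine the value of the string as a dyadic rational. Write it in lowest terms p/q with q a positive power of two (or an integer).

3225/1024

Recurse on prefixes of the 14-edge string Blue Blue Blue Blue Red Red Red Blue Red Red Blue Blue Red Red:
edge 1 of 14 (Blue): { 0 |  } so 1
edge 2 of 14 (Blue): { 0; 1 |  } so 2
edge 3 of 14 (Blue): { 0; 1; 2 |  } so 3
edge 4 of 14 (Blue): { 0; 1; 2; 3 |  } so 4
edge 5 of 14 (Red): { 0; 1; 2; 3 | 4 } so 7/2
edge 6 of 14 (Red): { 0; 1; 2; 3 | 7/2; 4 } so 13/4
edge 7 of 14 (Red): { 0; 1; 2; 3 | 13/4; 7/2; 4 } so 25/8
edge 8 of 14 (Blue): { 0; 1; 2; 3; 25/8 | 13/4; 7/2; 4 } so 51/16
edge 9 of 14 (Red): { 0; 1; 2; 3; 25/8 | 51/16; 13/4; 7/2; 4 } so 101/32
edge 10 of 14 (Red): { 0; 1; 2; 3; 25/8 | 101/32; 51/16; 13/4; 7/2; 4 } so 201/64
edge 11 of 14 (Blue): { 0; 1; 2; 3; 25/8; 201/64 | 101/32; 51/16; 13/4; 7/2; 4 } so 403/128
edge 12 of 14 (Blue): { 0; 1; 2; 3; 25/8; 201/64; 403/128 | 101/32; 51/16; 13/4; 7/2; 4 } so 807/256
edge 13 of 14 (Red): { 0; 1; 2; 3; 25/8; 201/64; 403/128 | 807/256; 101/32; 51/16; 13/4; 7/2; 4 } so 1613/512
edge 14 of 14 (Red): { 0; 1; 2; 3; 25/8; 201/64; 403/128 | 1613/512; 807/256; 101/32; 51/16; 13/4; 7/2; 4 } so 3225/1024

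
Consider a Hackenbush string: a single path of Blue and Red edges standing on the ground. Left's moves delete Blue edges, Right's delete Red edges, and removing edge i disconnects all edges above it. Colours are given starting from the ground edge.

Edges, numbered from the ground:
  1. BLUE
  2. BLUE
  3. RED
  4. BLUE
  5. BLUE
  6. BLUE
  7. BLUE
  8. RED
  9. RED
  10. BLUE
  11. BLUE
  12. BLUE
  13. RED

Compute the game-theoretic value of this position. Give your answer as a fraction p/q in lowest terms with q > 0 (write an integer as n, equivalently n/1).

3997/2048

Recurse on prefixes of the 13-edge string BLUE BLUE RED BLUE BLUE BLUE BLUE RED RED BLUE BLUE BLUE RED:
g_1 [B]  L=[0]  R=[(no moves)]  so 1
g_2 [BB]  L=[0, 1]  R=[(no moves)]  so 2
g_3 [BBR]  L=[0, 1]  R=[2]  so 3/2
g_4 [BBRB]  L=[0, 1, 3/2]  R=[2]  so 7/4
g_5 [BBRBB]  L=[0, 1, 3/2, 7/4]  R=[2]  so 15/8
g_6 [BBRBBB]  L=[0, 1, 3/2, 7/4, 15/8]  R=[2]  so 31/16
g_7 [BBRBBBB]  L=[0, 1, 3/2, 7/4, 15/8, 31/16]  R=[2]  so 63/32
g_8 [BBRBBBBR]  L=[0, 1, 3/2, 7/4, 15/8, 31/16]  R=[63/32, 2]  so 125/64
g_9 [BBRBBBBRR]  L=[0, 1, 3/2, 7/4, 15/8, 31/16]  R=[125/64, 63/32, 2]  so 249/128
g_10 [BBRBBBBRRB]  L=[0, 1, 3/2, 7/4, 15/8, 31/16, 249/128]  R=[125/64, 63/32, 2]  so 499/256
g_11 [BBRBBBBRRBB]  L=[0, 1, 3/2, 7/4, 15/8, 31/16, 249/128, 499/256]  R=[125/64, 63/32, 2]  so 999/512
g_12 [BBRBBBBRRBBB]  L=[0, 1, 3/2, 7/4, 15/8, 31/16, 249/128, 499/256, 999/512]  R=[125/64, 63/32, 2]  so 1999/1024
g_13 [BBRBBBBRRBBBR]  L=[0, 1, 3/2, 7/4, 15/8, 31/16, 249/128, 499/256, 999/512]  R=[1999/1024, 125/64, 63/32, 2]  so 3997/2048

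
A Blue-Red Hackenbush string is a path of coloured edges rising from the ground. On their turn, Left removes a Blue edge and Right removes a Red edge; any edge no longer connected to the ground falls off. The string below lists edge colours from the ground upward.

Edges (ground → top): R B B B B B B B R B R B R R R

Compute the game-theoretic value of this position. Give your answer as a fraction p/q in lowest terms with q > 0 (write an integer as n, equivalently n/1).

-175/16384

Prefix values for R B B B B B B B R B R B R R R via {L|R} + simplicity:
step 1: add R to get R; options L={  } R={ 0 } — -1
step 2: add B to get RB; options L={ -1 } R={ 0 } — -1/2
step 3: add B to get RBB; options L={ -1; -1/2 } R={ 0 } — -1/4
step 4: add B to get RBBB; options L={ -1; -1/2; -1/4 } R={ 0 } — -1/8
step 5: add B to get RBBBB; options L={ -1; -1/2; -1/4; -1/8 } R={ 0 } — -1/16
step 6: add B to get RBBBBB; options L={ -1; -1/2; -1/4; -1/8; -1/16 } R={ 0 } — -1/32
step 7: add B to get RBBBBBB; options L={ -1; -1/2; -1/4; -1/8; -1/16; -1/32 } R={ 0 } — -1/64
step 8: add B to get RBBBBBBB; options L={ -1; -1/2; -1/4; -1/8; -1/16; -1/32; -1/64 } R={ 0 } — -1/128
step 9: add R to get RBBBBBBBR; options L={ -1; -1/2; -1/4; -1/8; -1/16; -1/32; -1/64 } R={ -1/128; 0 } — -3/256
step 10: add B to get RBBBBBBBRB; options L={ -1; -1/2; -1/4; -1/8; -1/16; -1/32; -1/64; -3/256 } R={ -1/128; 0 } — -5/512
step 11: add R to get RBBBBBBBRBR; options L={ -1; -1/2; -1/4; -1/8; -1/16; -1/32; -1/64; -3/256 } R={ -5/512; -1/128; 0 } — -11/1024
step 12: add B to get RBBBBBBBRBRB; options L={ -1; -1/2; -1/4; -1/8; -1/16; -1/32; -1/64; -3/256; -11/1024 } R={ -5/512; -1/128; 0 } — -21/2048
step 13: add R to get RBBBBBBBRBRBR; options L={ -1; -1/2; -1/4; -1/8; -1/16; -1/32; -1/64; -3/256; -11/1024 } R={ -21/2048; -5/512; -1/128; 0 } — -43/4096
step 14: add R to get RBBBBBBBRBRBRR; options L={ -1; -1/2; -1/4; -1/8; -1/16; -1/32; -1/64; -3/256; -11/1024 } R={ -43/4096; -21/2048; -5/512; -1/128; 0 } — -87/8192
step 15: add R to get RBBBBBBBRBRBRRR; options L={ -1; -1/2; -1/4; -1/8; -1/16; -1/32; -1/64; -3/256; -11/1024 } R={ -87/8192; -43/4096; -21/2048; -5/512; -1/128; 0 } — -175/16384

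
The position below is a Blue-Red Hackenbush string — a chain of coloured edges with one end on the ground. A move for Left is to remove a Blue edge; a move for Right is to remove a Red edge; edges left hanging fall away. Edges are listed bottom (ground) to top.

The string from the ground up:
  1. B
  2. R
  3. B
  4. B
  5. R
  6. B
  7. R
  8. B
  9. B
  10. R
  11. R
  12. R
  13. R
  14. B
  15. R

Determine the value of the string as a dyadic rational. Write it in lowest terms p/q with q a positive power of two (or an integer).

G(B) = { 0 | none } so 1
G(BR) = { 0 | 1 } so 1/2
G(BRB) = { 0,1/2 | 1 } so 3/4
G(BRBB) = { 0,1/2,3/4 | 1 } so 7/8
G(BRBBR) = { 0,1/2,3/4 | 7/8,1 } so 13/16
G(BRBBRB) = { 0,1/2,3/4,13/16 | 7/8,1 } so 27/32
G(BRBBRBR) = { 0,1/2,3/4,13/16 | 27/32,7/8,1 } so 53/64
G(BRBBRBRB) = { 0,1/2,3/4,13/16,53/64 | 27/32,7/8,1 } so 107/128
G(BRBBRBRBB) = { 0,1/2,3/4,13/16,53/64,107/128 | 27/32,7/8,1 } so 215/256
G(BRBBRBRBBR) = { 0,1/2,3/4,13/16,53/64,107/128 | 215/256,27/32,7/8,1 } so 429/512
G(BRBBRBRBBRR) = { 0,1/2,3/4,13/16,53/64,107/128 | 429/512,215/256,27/32,7/8,1 } so 857/1024
G(BRBBRBRBBRRR) = { 0,1/2,3/4,13/16,53/64,107/128 | 857/1024,429/512,215/256,27/32,7/8,1 } so 1713/2048
G(BRBBRBRBBRRRR) = { 0,1/2,3/4,13/16,53/64,107/128 | 1713/2048,857/1024,429/512,215/256,27/32,7/8,1 } so 3425/4096
G(BRBBRBRBBRRRRB) = { 0,1/2,3/4,13/16,53/64,107/128,3425/4096 | 1713/2048,857/1024,429/512,215/256,27/32,7/8,1 } so 6851/8192
G(BRBBRBRBBRRRRBR) = { 0,1/2,3/4,13/16,53/64,107/128,3425/4096 | 6851/8192,1713/2048,857/1024,429/512,215/256,27/32,7/8,1 } so 13701/16384

13701/16384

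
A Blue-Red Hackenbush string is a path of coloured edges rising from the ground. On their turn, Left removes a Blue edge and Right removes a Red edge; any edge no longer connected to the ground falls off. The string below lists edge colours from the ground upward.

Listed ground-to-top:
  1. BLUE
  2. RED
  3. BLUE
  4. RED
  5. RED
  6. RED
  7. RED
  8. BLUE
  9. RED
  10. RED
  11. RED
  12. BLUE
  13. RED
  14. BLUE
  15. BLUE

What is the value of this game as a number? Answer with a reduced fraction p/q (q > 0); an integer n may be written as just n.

step 1: add BLUE to get B; options L={ 0 } R={ — } gives 1
step 2: add RED to get BR; options L={ 0 } R={ 1 } gives 1/2
step 3: add BLUE to get BRB; options L={ 0 1/2 } R={ 1 } gives 3/4
step 4: add RED to get BRBR; options L={ 0 1/2 } R={ 3/4 1 } gives 5/8
step 5: add RED to get BRBRR; options L={ 0 1/2 } R={ 5/8 3/4 1 } gives 9/16
step 6: add RED to get BRBRRR; options L={ 0 1/2 } R={ 9/16 5/8 3/4 1 } gives 17/32
step 7: add RED to get BRBRRRR; options L={ 0 1/2 } R={ 17/32 9/16 5/8 3/4 1 } gives 33/64
step 8: add BLUE to get BRBRRRRB; options L={ 0 1/2 33/64 } R={ 17/32 9/16 5/8 3/4 1 } gives 67/128
step 9: add RED to get BRBRRRRBR; options L={ 0 1/2 33/64 } R={ 67/128 17/32 9/16 5/8 3/4 1 } gives 133/256
step 10: add RED to get BRBRRRRBRR; options L={ 0 1/2 33/64 } R={ 133/256 67/128 17/32 9/16 5/8 3/4 1 } gives 265/512
step 11: add RED to get BRBRRRRBRRR; options L={ 0 1/2 33/64 } R={ 265/512 133/256 67/128 17/32 9/16 5/8 3/4 1 } gives 529/1024
step 12: add BLUE to get BRBRRRRBRRRB; options L={ 0 1/2 33/64 529/1024 } R={ 265/512 133/256 67/128 17/32 9/16 5/8 3/4 1 } gives 1059/2048
step 13: add RED to get BRBRRRRBRRRBR; options L={ 0 1/2 33/64 529/1024 } R={ 1059/2048 265/512 133/256 67/128 17/32 9/16 5/8 3/4 1 } gives 2117/4096
step 14: add BLUE to get BRBRRRRBRRRBRB; options L={ 0 1/2 33/64 529/1024 2117/4096 } R={ 1059/2048 265/512 133/256 67/128 17/32 9/16 5/8 3/4 1 } gives 4235/8192
step 15: add BLUE to get BRBRRRRBRRRBRBB; options L={ 0 1/2 33/64 529/1024 2117/4096 4235/8192 } R={ 1059/2048 265/512 133/256 67/128 17/32 9/16 5/8 3/4 1 } gives 8471/16384

8471/16384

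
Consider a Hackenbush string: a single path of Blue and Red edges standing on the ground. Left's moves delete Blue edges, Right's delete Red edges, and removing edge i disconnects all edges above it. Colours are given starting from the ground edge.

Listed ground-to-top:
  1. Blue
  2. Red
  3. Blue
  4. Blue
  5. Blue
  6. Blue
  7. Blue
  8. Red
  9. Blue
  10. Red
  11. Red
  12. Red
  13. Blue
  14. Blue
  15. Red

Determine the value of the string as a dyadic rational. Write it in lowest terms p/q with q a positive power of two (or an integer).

v(B) = { 0 | — } = 1
v(BR) = { 0 | 1 } = 1/2
v(BRB) = { 0 1/2 | 1 } = 3/4
v(BRBB) = { 0 1/2 3/4 | 1 } = 7/8
v(BRBBB) = { 0 1/2 3/4 7/8 | 1 } = 15/16
v(BRBBBB) = { 0 1/2 3/4 7/8 15/16 | 1 } = 31/32
v(BRBBBBB) = { 0 1/2 3/4 7/8 15/16 31/32 | 1 } = 63/64
v(BRBBBBBR) = { 0 1/2 3/4 7/8 15/16 31/32 | 63/64 1 } = 125/128
v(BRBBBBBRB) = { 0 1/2 3/4 7/8 15/16 31/32 125/128 | 63/64 1 } = 251/256
v(BRBBBBBRBR) = { 0 1/2 3/4 7/8 15/16 31/32 125/128 | 251/256 63/64 1 } = 501/512
v(BRBBBBBRBRR) = { 0 1/2 3/4 7/8 15/16 31/32 125/128 | 501/512 251/256 63/64 1 } = 1001/1024
v(BRBBBBBRBRRR) = { 0 1/2 3/4 7/8 15/16 31/32 125/128 | 1001/1024 501/512 251/256 63/64 1 } = 2001/2048
v(BRBBBBBRBRRRB) = { 0 1/2 3/4 7/8 15/16 31/32 125/128 2001/2048 | 1001/1024 501/512 251/256 63/64 1 } = 4003/4096
v(BRBBBBBRBRRRBB) = { 0 1/2 3/4 7/8 15/16 31/32 125/128 2001/2048 4003/4096 | 1001/1024 501/512 251/256 63/64 1 } = 8007/8192
v(BRBBBBBRBRRRBBR) = { 0 1/2 3/4 7/8 15/16 31/32 125/128 2001/2048 4003/4096 | 8007/8192 1001/1024 501/512 251/256 63/64 1 } = 16013/16384

16013/16384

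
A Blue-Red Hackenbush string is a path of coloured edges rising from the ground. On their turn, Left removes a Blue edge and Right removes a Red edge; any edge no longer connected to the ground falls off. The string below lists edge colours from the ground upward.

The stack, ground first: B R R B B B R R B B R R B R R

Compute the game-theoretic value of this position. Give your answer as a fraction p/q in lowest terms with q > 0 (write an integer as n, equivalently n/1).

7369/16384

B: Left { 0 }, Right { (no moves) } -> simplest 1
BR: Left { 0 }, Right { 1 } -> simplest 1/2
BRR: Left { 0 }, Right { 1/2,1 } -> simplest 1/4
BRRB: Left { 0,1/4 }, Right { 1/2,1 } -> simplest 3/8
BRRBB: Left { 0,1/4,3/8 }, Right { 1/2,1 } -> simplest 7/16
BRRBBB: Left { 0,1/4,3/8,7/16 }, Right { 1/2,1 } -> simplest 15/32
BRRBBBR: Left { 0,1/4,3/8,7/16 }, Right { 15/32,1/2,1 } -> simplest 29/64
BRRBBBRR: Left { 0,1/4,3/8,7/16 }, Right { 29/64,15/32,1/2,1 } -> simplest 57/128
BRRBBBRRB: Left { 0,1/4,3/8,7/16,57/128 }, Right { 29/64,15/32,1/2,1 } -> simplest 115/256
BRRBBBRRBB: Left { 0,1/4,3/8,7/16,57/128,115/256 }, Right { 29/64,15/32,1/2,1 } -> simplest 231/512
BRRBBBRRBBR: Left { 0,1/4,3/8,7/16,57/128,115/256 }, Right { 231/512,29/64,15/32,1/2,1 } -> simplest 461/1024
BRRBBBRRBBRR: Left { 0,1/4,3/8,7/16,57/128,115/256 }, Right { 461/1024,231/512,29/64,15/32,1/2,1 } -> simplest 921/2048
BRRBBBRRBBRRB: Left { 0,1/4,3/8,7/16,57/128,115/256,921/2048 }, Right { 461/1024,231/512,29/64,15/32,1/2,1 } -> simplest 1843/4096
BRRBBBRRBBRRBR: Left { 0,1/4,3/8,7/16,57/128,115/256,921/2048 }, Right { 1843/4096,461/1024,231/512,29/64,15/32,1/2,1 } -> simplest 3685/8192
BRRBBBRRBBRRBRR: Left { 0,1/4,3/8,7/16,57/128,115/256,921/2048 }, Right { 3685/8192,1843/4096,461/1024,231/512,29/64,15/32,1/2,1 } -> simplest 7369/16384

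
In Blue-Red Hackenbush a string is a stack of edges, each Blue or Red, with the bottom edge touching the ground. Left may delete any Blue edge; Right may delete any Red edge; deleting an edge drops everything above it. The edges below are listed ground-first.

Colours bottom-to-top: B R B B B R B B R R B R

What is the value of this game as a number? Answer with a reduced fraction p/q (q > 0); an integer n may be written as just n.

Recurse on prefixes of the 12-edge string B R B B B R B B R R B R:
edge 1 of 12 (B): { 0 | ∅ } — 1
edge 2 of 12 (R): { 0 | 1 } — 1/2
edge 3 of 12 (B): { 0 1/2 | 1 } — 3/4
edge 4 of 12 (B): { 0 1/2 3/4 | 1 } — 7/8
edge 5 of 12 (B): { 0 1/2 3/4 7/8 | 1 } — 15/16
edge 6 of 12 (R): { 0 1/2 3/4 7/8 | 15/16 1 } — 29/32
edge 7 of 12 (B): { 0 1/2 3/4 7/8 29/32 | 15/16 1 } — 59/64
edge 8 of 12 (B): { 0 1/2 3/4 7/8 29/32 59/64 | 15/16 1 } — 119/128
edge 9 of 12 (R): { 0 1/2 3/4 7/8 29/32 59/64 | 119/128 15/16 1 } — 237/256
edge 10 of 12 (R): { 0 1/2 3/4 7/8 29/32 59/64 | 237/256 119/128 15/16 1 } — 473/512
edge 11 of 12 (B): { 0 1/2 3/4 7/8 29/32 59/64 473/512 | 237/256 119/128 15/16 1 } — 947/1024
edge 12 of 12 (R): { 0 1/2 3/4 7/8 29/32 59/64 473/512 | 947/1024 237/256 119/128 15/16 1 } — 1893/2048

1893/2048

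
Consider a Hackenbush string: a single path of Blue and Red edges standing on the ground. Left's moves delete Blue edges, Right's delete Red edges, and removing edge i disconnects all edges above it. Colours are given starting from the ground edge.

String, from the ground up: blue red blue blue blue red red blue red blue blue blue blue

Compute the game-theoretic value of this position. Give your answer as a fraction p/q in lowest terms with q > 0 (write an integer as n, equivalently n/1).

step 1: add blue to get b; options L={ 0 } R={  } ⇒ 1
step 2: add red to get br; options L={ 0 } R={ 1 } ⇒ 1/2
step 3: add blue to get brb; options L={ 0 1/2 } R={ 1 } ⇒ 3/4
step 4: add blue to get brbb; options L={ 0 1/2 3/4 } R={ 1 } ⇒ 7/8
step 5: add blue to get brbbb; options L={ 0 1/2 3/4 7/8 } R={ 1 } ⇒ 15/16
step 6: add red to get brbbbr; options L={ 0 1/2 3/4 7/8 } R={ 15/16 1 } ⇒ 29/32
step 7: add red to get brbbbrr; options L={ 0 1/2 3/4 7/8 } R={ 29/32 15/16 1 } ⇒ 57/64
step 8: add blue to get brbbbrrb; options L={ 0 1/2 3/4 7/8 57/64 } R={ 29/32 15/16 1 } ⇒ 115/128
step 9: add red to get brbbbrrbr; options L={ 0 1/2 3/4 7/8 57/64 } R={ 115/128 29/32 15/16 1 } ⇒ 229/256
step 10: add blue to get brbbbrrbrb; options L={ 0 1/2 3/4 7/8 57/64 229/256 } R={ 115/128 29/32 15/16 1 } ⇒ 459/512
step 11: add blue to get brbbbrrbrbb; options L={ 0 1/2 3/4 7/8 57/64 229/256 459/512 } R={ 115/128 29/32 15/16 1 } ⇒ 919/1024
step 12: add blue to get brbbbrrbrbbb; options L={ 0 1/2 3/4 7/8 57/64 229/256 459/512 919/1024 } R={ 115/128 29/32 15/16 1 } ⇒ 1839/2048
step 13: add blue to get brbbbrrbrbbbb; options L={ 0 1/2 3/4 7/8 57/64 229/256 459/512 919/1024 1839/2048 } R={ 115/128 29/32 15/16 1 } ⇒ 3679/4096

3679/4096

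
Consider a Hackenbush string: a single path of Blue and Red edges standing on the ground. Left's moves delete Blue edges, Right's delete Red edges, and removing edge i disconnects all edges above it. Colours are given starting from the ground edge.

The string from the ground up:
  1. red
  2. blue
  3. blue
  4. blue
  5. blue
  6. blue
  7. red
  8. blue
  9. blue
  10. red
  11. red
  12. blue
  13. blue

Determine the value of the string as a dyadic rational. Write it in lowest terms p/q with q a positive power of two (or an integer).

-153/4096

Prefix values for red blue blue blue blue blue red blue blue red red blue blue via {L|R} + simplicity:
step 1: add red to get r; options L={ · } R={ 0 } — -1
step 2: add blue to get rb; options L={ -1 } R={ 0 } — -1/2
step 3: add blue to get rbb; options L={ -1; -1/2 } R={ 0 } — -1/4
step 4: add blue to get rbbb; options L={ -1; -1/2; -1/4 } R={ 0 } — -1/8
step 5: add blue to get rbbbb; options L={ -1; -1/2; -1/4; -1/8 } R={ 0 } — -1/16
step 6: add blue to get rbbbbb; options L={ -1; -1/2; -1/4; -1/8; -1/16 } R={ 0 } — -1/32
step 7: add red to get rbbbbbr; options L={ -1; -1/2; -1/4; -1/8; -1/16 } R={ -1/32; 0 } — -3/64
step 8: add blue to get rbbbbbrb; options L={ -1; -1/2; -1/4; -1/8; -1/16; -3/64 } R={ -1/32; 0 } — -5/128
step 9: add blue to get rbbbbbrbb; options L={ -1; -1/2; -1/4; -1/8; -1/16; -3/64; -5/128 } R={ -1/32; 0 } — -9/256
step 10: add red to get rbbbbbrbbr; options L={ -1; -1/2; -1/4; -1/8; -1/16; -3/64; -5/128 } R={ -9/256; -1/32; 0 } — -19/512
step 11: add red to get rbbbbbrbbrr; options L={ -1; -1/2; -1/4; -1/8; -1/16; -3/64; -5/128 } R={ -19/512; -9/256; -1/32; 0 } — -39/1024
step 12: add blue to get rbbbbbrbbrrb; options L={ -1; -1/2; -1/4; -1/8; -1/16; -3/64; -5/128; -39/1024 } R={ -19/512; -9/256; -1/32; 0 } — -77/2048
step 13: add blue to get rbbbbbrbbrrbb; options L={ -1; -1/2; -1/4; -1/8; -1/16; -3/64; -5/128; -39/1024; -77/2048 } R={ -19/512; -9/256; -1/32; 0 } — -153/4096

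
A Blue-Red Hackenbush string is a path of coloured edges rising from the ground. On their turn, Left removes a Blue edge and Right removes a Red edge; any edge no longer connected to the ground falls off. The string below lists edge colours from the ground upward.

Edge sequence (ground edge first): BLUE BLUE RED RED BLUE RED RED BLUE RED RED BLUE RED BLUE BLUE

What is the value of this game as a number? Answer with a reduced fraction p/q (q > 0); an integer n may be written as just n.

v_1 [B]  L=[0]  R=[none]  → 1
v_2 [BB]  L=[0, 1]  R=[none]  → 2
v_3 [BBR]  L=[0, 1]  R=[2]  → 3/2
v_4 [BBRR]  L=[0, 1]  R=[3/2, 2]  → 5/4
v_5 [BBRRB]  L=[0, 1, 5/4]  R=[3/2, 2]  → 11/8
v_6 [BBRRBR]  L=[0, 1, 5/4]  R=[11/8, 3/2, 2]  → 21/16
v_7 [BBRRBRR]  L=[0, 1, 5/4]  R=[21/16, 11/8, 3/2, 2]  → 41/32
v_8 [BBRRBRRB]  L=[0, 1, 5/4, 41/32]  R=[21/16, 11/8, 3/2, 2]  → 83/64
v_9 [BBRRBRRBR]  L=[0, 1, 5/4, 41/32]  R=[83/64, 21/16, 11/8, 3/2, 2]  → 165/128
v_10 [BBRRBRRBRR]  L=[0, 1, 5/4, 41/32]  R=[165/128, 83/64, 21/16, 11/8, 3/2, 2]  → 329/256
v_11 [BBRRBRRBRRB]  L=[0, 1, 5/4, 41/32, 329/256]  R=[165/128, 83/64, 21/16, 11/8, 3/2, 2]  → 659/512
v_12 [BBRRBRRBRRBR]  L=[0, 1, 5/4, 41/32, 329/256]  R=[659/512, 165/128, 83/64, 21/16, 11/8, 3/2, 2]  → 1317/1024
v_13 [BBRRBRRBRRBRB]  L=[0, 1, 5/4, 41/32, 329/256, 1317/1024]  R=[659/512, 165/128, 83/64, 21/16, 11/8, 3/2, 2]  → 2635/2048
v_14 [BBRRBRRBRRBRBB]  L=[0, 1, 5/4, 41/32, 329/256, 1317/1024, 2635/2048]  R=[659/512, 165/128, 83/64, 21/16, 11/8, 3/2, 2]  → 5271/4096

5271/4096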